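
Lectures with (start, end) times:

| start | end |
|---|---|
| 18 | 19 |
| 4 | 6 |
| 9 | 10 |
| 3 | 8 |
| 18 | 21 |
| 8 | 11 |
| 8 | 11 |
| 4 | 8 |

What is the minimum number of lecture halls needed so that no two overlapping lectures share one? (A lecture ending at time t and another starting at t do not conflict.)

starts: [3, 4, 4, 8, 8, 9, 18, 18]
ends:   [6, 8, 8, 10, 11, 11, 19, 21]
s3→1 s4→2 s4→3  — peak 3.

3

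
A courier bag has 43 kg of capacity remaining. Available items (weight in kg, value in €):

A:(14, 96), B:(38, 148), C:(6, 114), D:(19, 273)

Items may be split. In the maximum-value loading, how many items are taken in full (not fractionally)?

Order: C (114/6=19.00) > D (273/19=14.37) > A (96/14=6.86) > B (148/38=3.89)
Fill: take C (6 @ 114) → take D (19 @ 273) → take A (14 @ 96) → take 4/38 of B → 15.58; 43/43 used.
3 item(s) taken whole; one partial (take 4/38 of B).

3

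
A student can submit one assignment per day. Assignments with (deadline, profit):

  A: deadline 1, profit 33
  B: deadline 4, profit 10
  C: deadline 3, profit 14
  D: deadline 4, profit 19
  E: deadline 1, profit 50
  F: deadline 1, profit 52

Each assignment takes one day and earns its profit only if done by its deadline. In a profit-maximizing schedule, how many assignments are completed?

4

Profit order: F=52 E=50 A=33 D=19 C=14 B=10
Assign: F→slot 1, E skipped, A skipped, D→slot 4, C→slot 3, B→slot 2.
Slots: [1:F] [2:B] [3:C] [4:D]
4 of 6 scheduled.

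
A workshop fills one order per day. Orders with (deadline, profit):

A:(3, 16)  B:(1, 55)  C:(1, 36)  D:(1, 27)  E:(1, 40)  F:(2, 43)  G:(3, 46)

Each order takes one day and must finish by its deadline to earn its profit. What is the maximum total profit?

Take jobs in profit order; each goes to the latest open slot no later than its deadline.
Profit order: B=55 G=46 F=43 E=40 C=36 D=27 A=16
Assign: B→slot 1, G→slot 3, F→slot 2, E skipped, C skipped, D skipped, A skipped.
Slots: [1:B] [2:F] [3:G]
Profit = 55 + 43 + 46 = 144

144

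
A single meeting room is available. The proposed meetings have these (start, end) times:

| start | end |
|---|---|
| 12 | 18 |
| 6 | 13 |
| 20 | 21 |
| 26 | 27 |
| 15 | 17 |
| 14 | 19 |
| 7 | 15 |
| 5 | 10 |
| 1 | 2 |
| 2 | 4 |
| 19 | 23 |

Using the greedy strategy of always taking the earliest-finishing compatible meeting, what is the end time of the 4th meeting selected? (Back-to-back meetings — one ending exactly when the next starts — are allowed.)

17

Sorted by end: (1,2)  (2,4)  (5,10)  (6,13)  (7,15)  (15,17)  (12,18)  (14,19)  (20,21)  (19,23)  (26,27)
take (1,2); take (2,4); take (5,10); skip (6,13); take (15,17); skip (12,18); skip (14,19); take (20,21); skip (19,23); take (26,27).
Selected: (1,2) (2,4) (5,10) (15,17) (20,21) (26,27)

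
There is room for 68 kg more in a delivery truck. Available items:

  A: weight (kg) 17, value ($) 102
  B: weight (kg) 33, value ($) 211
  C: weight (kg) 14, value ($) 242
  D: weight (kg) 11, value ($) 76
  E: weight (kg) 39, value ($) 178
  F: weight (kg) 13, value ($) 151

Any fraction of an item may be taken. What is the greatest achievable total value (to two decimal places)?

Order: C (242/14=17.29) > F (151/13=11.62) > D (76/11=6.91) > B (211/33=6.39) > A (102/17=6.00) > E (178/39=4.56)
Fill: take C (14 @ 242) → take F (13 @ 151) → take D (11 @ 76) → take 30/33 of B → 191.82; 68/68 used.
Total value = 660.82

660.82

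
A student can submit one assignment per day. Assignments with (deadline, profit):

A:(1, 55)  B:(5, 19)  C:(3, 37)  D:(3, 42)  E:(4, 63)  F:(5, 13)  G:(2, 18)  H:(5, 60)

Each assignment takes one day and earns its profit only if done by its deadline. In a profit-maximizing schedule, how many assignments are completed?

5

Take jobs in profit order; each goes to the latest open slot no later than its deadline.
By profit: E(d4,63), H(d5,60), A(d1,55), D(d3,42), C(d3,37), B(d5,19), G(d2,18), F(d5,13)
E→slot 4; H→slot 5; A→slot 1; D→slot 3; C→slot 2; B skipped; G skipped; F skipped.
5 of 8 scheduled.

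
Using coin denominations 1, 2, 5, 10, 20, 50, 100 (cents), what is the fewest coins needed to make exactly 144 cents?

Greedy: take as many of the largest coin as possible, then repeat with the remainder.
144 − 1×100→44 − 2×20→4 − 2×2→0
Total coins = 1 + 2 + 2 = 5

5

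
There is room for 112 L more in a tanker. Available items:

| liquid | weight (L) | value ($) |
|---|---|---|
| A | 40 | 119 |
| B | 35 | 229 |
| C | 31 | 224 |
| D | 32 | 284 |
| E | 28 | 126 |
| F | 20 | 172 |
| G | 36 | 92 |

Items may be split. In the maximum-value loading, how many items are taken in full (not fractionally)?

3

Order: D (284/32=8.88) > F (172/20=8.60) > C (224/31=7.23) > B (229/35=6.54) > E (126/28=4.50) > A (119/40=2.98) > G (92/36=2.56)
Fill: take D (32 @ 284) → take F (20 @ 172) → take C (31 @ 224) → take 29/35 of B → 189.74; 112/112 used.
3 item(s) taken whole; one partial (take 29/35 of B).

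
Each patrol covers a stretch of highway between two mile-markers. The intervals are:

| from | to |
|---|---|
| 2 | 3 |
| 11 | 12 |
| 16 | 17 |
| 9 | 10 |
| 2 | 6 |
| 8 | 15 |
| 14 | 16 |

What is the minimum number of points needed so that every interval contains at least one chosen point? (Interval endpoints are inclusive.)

4

Sort by right endpoint; whenever an interval is uncovered, place a point at its right end.
Sorted: [2,3] [2,6] [9,10] [11,12] [8,15] [14,16] [16,17]
{[2,3],[2,6]} hit by 3; {[9,10]} hit by 10; {[11,12],[8,15]} hit by 12; {[14,16],[16,17]} hit by 16.
Points: 3, 10, 12, 16 (4 total).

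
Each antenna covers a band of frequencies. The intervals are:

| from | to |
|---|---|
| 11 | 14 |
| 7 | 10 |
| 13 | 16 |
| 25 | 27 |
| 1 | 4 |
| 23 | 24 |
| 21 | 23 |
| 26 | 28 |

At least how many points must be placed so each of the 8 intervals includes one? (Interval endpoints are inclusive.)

By right end: [1,4]  [7,10]  [11,14]  [13,16]  [21,23]  [23,24]  [25,27]  [26,28]
[1,4] uncovered → point at 4; [7,10] uncovered → point at 10; [11,14] uncovered → point at 14; [21,23] uncovered → point at 23; [25,27] uncovered → point at 27.
Points: 4, 10, 14, 23, 27 (5 total).

5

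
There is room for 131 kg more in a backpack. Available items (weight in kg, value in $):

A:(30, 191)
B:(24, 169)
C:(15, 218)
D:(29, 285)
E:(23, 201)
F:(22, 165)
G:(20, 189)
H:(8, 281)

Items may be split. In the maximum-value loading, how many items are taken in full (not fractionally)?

6

Sort by value per unit weight and fill in that order.
Ratios (sorted): H 35.12, C 14.53, D 9.83, G 9.45, E 8.74, F 7.50, B 7.04, A 6.37
take H (8 @ 281); take C (15 @ 218); take D (29 @ 285); take G (20 @ 189); take E (23 @ 201); take F (22 @ 165); take 14/24 of B → 98.58. Capacity used 131/131.
6 item(s) taken whole; one partial (take 14/24 of B).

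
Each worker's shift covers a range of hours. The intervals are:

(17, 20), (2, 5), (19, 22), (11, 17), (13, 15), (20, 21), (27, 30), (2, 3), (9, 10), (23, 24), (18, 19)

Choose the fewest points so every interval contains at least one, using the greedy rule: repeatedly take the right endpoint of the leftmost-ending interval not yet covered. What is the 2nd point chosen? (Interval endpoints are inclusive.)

10

By right end: [2,3]  [2,5]  [9,10]  [13,15]  [11,17]  [18,19]  [17,20]  [20,21]  [19,22]  [23,24]  [27,30]
[2,3] uncovered → point at 3; [9,10] uncovered → point at 10; [13,15] uncovered → point at 15; [18,19] uncovered → point at 19; [20,21] uncovered → point at 21; [23,24] uncovered → point at 24; [27,30] uncovered → point at 30.
Points: 3, 10, 15, 19, 21, 24, 30 (7 total).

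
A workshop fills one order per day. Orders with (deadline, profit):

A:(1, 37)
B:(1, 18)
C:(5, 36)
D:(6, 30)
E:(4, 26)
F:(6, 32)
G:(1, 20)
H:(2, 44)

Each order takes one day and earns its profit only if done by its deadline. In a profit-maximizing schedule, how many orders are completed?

6

Take jobs in profit order; each goes to the latest open slot no later than its deadline.
By profit: H(d2,44), A(d1,37), C(d5,36), F(d6,32), D(d6,30), E(d4,26), G(d1,20), B(d1,18)
H→slot 2; A→slot 1; C→slot 5; F→slot 6; D→slot 4; E→slot 3; G skipped; B skipped.
6 of 8 scheduled.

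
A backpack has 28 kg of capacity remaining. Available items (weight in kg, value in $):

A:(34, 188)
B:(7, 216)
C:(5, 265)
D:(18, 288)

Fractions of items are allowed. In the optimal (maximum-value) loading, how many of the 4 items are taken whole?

Order: C (265/5=53.00) > B (216/7=30.86) > D (288/18=16.00) > A (188/34=5.53)
Fill: take C (5 @ 265) → take B (7 @ 216) → take 16/18 of D → 256.00; 28/28 used.
2 item(s) taken whole; one partial (take 16/18 of D).

2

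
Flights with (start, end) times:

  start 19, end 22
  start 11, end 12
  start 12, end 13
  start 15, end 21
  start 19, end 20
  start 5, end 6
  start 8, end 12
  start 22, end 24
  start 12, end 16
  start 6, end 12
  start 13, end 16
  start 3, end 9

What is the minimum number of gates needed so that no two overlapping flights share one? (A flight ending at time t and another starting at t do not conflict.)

3

Count concurrent intervals with a sweep; the peak is the room count.
starts: [3, 5, 6, 8, 11, 12, 12, 13, 15, 19, 19, 22]
ends:   [6, 9, 12, 12, 12, 13, 16, 16, 20, 21, 22, 24]
s3→1 s5→2 e6→1 s6→2 s8→3  — peak 3.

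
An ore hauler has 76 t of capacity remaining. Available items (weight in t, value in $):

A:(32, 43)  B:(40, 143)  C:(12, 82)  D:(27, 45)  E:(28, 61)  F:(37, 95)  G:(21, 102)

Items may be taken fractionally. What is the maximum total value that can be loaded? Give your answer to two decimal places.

334.70

Order: C (82/12=6.83) > G (102/21=4.86) > B (143/40=3.58) > F (95/37=2.57) > E (61/28=2.18) > D (45/27=1.67) > A (43/32=1.34)
Fill: take C (12 @ 82) → take G (21 @ 102) → take B (40 @ 143) → take 3/37 of F → 7.70; 76/76 used.
Total value = 334.70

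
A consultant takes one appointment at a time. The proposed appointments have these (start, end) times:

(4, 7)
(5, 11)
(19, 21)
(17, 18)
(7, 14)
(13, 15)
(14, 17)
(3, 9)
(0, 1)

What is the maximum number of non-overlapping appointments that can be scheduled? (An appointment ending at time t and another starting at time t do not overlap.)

6

By end time: (0,1), (4,7), (3,9), (5,11), (7,14), (13,15), (14,17), (17,18), (19,21).
Pick (0,1); next start ≥ 1 → (4,7); next start ≥ 7 → (7,14); next start ≥ 14 → (14,17); next start ≥ 17 → (17,18); next start ≥ 18 → (19,21).
Selected 6 appointments.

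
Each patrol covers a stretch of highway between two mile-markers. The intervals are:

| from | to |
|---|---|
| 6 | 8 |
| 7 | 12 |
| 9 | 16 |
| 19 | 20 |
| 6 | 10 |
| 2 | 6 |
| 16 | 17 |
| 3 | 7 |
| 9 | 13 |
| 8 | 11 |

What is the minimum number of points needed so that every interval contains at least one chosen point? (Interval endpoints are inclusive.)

4

Sorted: [2,6] [3,7] [6,8] [6,10] [8,11] [7,12] [9,13] [9,16] [16,17] [19,20]
{[2,6],[3,7],[6,8],[6,10]} hit by 6; {[8,11],[7,12],[9,13],[9,16]} hit by 11; {[16,17]} hit by 17; {[19,20]} hit by 20.
Points: 6, 11, 17, 20 (4 total).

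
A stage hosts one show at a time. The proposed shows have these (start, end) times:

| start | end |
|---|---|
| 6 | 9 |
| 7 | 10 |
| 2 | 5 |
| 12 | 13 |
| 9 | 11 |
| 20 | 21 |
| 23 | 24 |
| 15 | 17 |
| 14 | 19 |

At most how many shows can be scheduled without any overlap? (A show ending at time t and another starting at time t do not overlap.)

7

By end time: (2,5), (6,9), (7,10), (9,11), (12,13), (15,17), (14,19), (20,21), (23,24).
Pick (2,5); next start ≥ 5 → (6,9); next start ≥ 9 → (9,11); next start ≥ 11 → (12,13); next start ≥ 13 → (15,17); next start ≥ 17 → (20,21); next start ≥ 21 → (23,24).
Selected 7 shows.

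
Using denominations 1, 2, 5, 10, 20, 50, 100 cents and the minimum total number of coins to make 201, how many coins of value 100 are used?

2

Use the largest denomination that fits, subtract, and repeat.
201 = 2×100 + 1×1
Count of 100: 2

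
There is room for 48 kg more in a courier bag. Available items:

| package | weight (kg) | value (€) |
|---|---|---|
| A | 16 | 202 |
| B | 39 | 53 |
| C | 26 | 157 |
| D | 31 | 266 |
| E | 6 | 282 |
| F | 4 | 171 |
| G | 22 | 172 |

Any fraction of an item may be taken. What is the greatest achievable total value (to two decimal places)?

843.77

Sort by value per unit weight and fill in that order.
Order: E (282/6=47.00) > F (171/4=42.75) > A (202/16=12.62) > D (266/31=8.58) > G (172/22=7.82) > C (157/26=6.04) > B (53/39=1.36)
Fill: take E (6 @ 282) → take F (4 @ 171) → take A (16 @ 202) → take 22/31 of D → 188.77; 48/48 used.
Total value = 843.77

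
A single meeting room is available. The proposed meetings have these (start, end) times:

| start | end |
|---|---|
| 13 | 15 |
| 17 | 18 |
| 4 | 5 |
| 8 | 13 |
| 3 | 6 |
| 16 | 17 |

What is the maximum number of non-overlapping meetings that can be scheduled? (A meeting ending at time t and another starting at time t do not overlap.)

Sort by end time and greedily take each interval whose start is ≥ the last chosen end.
Sorted by end: (4,5)  (3,6)  (8,13)  (13,15)  (16,17)  (17,18)
take (4,5); skip (3,6); take (8,13); take (13,15); take (16,17); take (17,18).
Selected 5 meetings.

5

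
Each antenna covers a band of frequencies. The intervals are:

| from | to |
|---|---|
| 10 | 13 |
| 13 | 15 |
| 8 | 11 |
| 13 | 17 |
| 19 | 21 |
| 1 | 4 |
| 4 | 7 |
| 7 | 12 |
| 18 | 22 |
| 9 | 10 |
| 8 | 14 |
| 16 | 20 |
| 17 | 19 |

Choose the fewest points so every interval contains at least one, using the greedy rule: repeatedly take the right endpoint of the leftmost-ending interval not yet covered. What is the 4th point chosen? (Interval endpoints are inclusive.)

19

Sort by right endpoint; whenever an interval is uncovered, place a point at its right end.
By right end: [1,4]  [4,7]  [9,10]  [8,11]  [7,12]  [10,13]  [8,14]  [13,15]  [13,17]  [17,19]  [16,20]  [19,21]  [18,22]
[1,4] uncovered → point at 4; [9,10] uncovered → point at 10; [13,15] uncovered → point at 15; [17,19] uncovered → point at 19.
Points: 4, 10, 15, 19 (4 total).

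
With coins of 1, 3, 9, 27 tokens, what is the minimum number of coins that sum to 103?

103 = 3×27 + 2×9 + 1×3 + 1×1
Total coins = 3 + 2 + 1 + 1 = 7

7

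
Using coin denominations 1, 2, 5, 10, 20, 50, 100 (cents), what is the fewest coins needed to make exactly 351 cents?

Use the largest denomination that fits, subtract, and repeat.
351 − 3×100→51 − 1×50→1 − 1×1→0
Total coins = 3 + 1 + 1 = 5

5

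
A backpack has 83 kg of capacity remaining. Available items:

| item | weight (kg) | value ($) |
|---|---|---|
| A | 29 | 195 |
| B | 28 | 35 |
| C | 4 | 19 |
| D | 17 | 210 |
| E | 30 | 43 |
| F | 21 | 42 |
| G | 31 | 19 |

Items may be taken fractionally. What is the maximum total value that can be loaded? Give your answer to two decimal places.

Ratios (sorted): D 12.35, A 6.72, C 4.75, F 2.00, E 1.43, B 1.25, G 0.61
take D (17 @ 210); take A (29 @ 195); take C (4 @ 19); take F (21 @ 42); take 12/30 of E → 17.20. Capacity used 83/83.
Total value = 483.20

483.20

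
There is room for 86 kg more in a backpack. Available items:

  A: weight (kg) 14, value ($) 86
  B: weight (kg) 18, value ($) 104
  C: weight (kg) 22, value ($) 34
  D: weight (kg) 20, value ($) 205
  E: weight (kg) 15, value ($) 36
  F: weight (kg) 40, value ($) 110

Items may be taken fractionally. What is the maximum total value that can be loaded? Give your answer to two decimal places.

Sort by value per unit weight and fill in that order.
Order: D (205/20=10.25) > A (86/14=6.14) > B (104/18=5.78) > F (110/40=2.75) > E (36/15=2.40) > C (34/22=1.55)
Fill: take D (20 @ 205) → take A (14 @ 86) → take B (18 @ 104) → take 34/40 of F → 93.50; 86/86 used.
Total value = 488.50

488.50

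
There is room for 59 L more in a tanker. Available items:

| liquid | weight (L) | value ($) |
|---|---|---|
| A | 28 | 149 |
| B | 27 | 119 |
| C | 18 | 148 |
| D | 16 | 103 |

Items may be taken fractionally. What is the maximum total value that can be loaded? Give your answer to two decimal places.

Ratios (sorted): C 8.22, D 6.44, A 5.32, B 4.41
take C (18 @ 148); take D (16 @ 103); take 25/28 of A → 133.04. Capacity used 59/59.
Total value = 384.04

384.04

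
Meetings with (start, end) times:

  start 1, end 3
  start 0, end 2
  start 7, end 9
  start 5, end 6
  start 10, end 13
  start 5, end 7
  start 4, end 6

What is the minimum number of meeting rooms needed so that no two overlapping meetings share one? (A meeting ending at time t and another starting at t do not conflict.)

3

starts: [0, 1, 4, 5, 5, 7, 10]
ends:   [2, 3, 6, 6, 7, 9, 13]
s0→1 s1→2 e2→1 e3→0 s4→1 s5→2 s5→3  — peak 3.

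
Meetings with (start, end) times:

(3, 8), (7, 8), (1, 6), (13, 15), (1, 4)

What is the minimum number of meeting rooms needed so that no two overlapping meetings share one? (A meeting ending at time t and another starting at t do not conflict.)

starts: [1, 1, 3, 7, 13]
ends:   [4, 6, 8, 8, 15]
s1→1 s1→2 s3→3  — peak 3.

3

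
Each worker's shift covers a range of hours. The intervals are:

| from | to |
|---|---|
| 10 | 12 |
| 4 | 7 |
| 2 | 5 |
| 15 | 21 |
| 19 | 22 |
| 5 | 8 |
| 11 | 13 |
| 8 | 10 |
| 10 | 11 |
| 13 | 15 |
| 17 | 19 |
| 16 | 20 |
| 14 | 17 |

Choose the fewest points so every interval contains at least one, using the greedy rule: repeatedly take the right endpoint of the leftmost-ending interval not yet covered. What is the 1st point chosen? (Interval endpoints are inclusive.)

Sort by right endpoint; whenever an interval is uncovered, place a point at its right end.
Sorted: [2,5] [4,7] [5,8] [8,10] [10,11] [10,12] [11,13] [13,15] [14,17] [17,19] [16,20] [15,21] [19,22]
{[2,5],[4,7],[5,8]} hit by 5; {[8,10],[10,11],[10,12]} hit by 10; {[11,13],[13,15]} hit by 13; {[14,17],[17,19],[16,20],[15,21]} hit by 17; {[19,22]} hit by 22.
Points: 5, 10, 13, 17, 22 (5 total).

5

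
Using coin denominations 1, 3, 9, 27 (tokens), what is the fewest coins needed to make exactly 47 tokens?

5

47 − 1×27→20 − 2×9→2 − 2×1→0
Total coins = 1 + 2 + 2 = 5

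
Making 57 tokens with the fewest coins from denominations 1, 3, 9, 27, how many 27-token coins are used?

Use the largest denomination that fits, subtract, and repeat.
57 − 2×27→3 − 1×3→0
Count of 27: 2

2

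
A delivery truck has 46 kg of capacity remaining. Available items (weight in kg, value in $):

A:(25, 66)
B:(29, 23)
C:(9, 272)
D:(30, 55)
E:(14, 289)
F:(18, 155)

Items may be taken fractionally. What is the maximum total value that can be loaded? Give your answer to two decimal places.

Sort by value per unit weight and fill in that order.
Order: C (272/9=30.22) > E (289/14=20.64) > F (155/18=8.61) > A (66/25=2.64) > D (55/30=1.83) > B (23/29=0.79)
Fill: take C (9 @ 272) → take E (14 @ 289) → take F (18 @ 155) → take 5/25 of A → 13.20; 46/46 used.
Total value = 729.20

729.20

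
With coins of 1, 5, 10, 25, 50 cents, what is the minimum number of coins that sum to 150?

150 = 3×50
Total coins = 3 = 3

3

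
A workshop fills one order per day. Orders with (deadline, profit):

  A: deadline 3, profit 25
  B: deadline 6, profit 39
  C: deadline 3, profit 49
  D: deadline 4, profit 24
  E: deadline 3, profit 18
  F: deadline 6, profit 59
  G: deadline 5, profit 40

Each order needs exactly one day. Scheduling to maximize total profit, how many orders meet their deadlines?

Profit order: F=59 C=49 G=40 B=39 A=25 D=24 E=18
Assign: F→slot 6, C→slot 3, G→slot 5, B→slot 4, A→slot 2, D→slot 1, E skipped.
Slots: [1:D] [2:A] [3:C] [4:B] [5:G] [6:F]
6 of 7 scheduled.

6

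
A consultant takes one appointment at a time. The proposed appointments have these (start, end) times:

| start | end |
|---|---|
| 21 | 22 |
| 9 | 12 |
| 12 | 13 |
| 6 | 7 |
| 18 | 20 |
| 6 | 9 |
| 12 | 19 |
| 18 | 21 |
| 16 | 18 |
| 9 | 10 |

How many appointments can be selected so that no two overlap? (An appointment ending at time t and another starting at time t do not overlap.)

6

Sorted by end: (6,7)  (6,9)  (9,10)  (9,12)  (12,13)  (16,18)  (12,19)  (18,20)  (18,21)  (21,22)
take (6,7); skip (6,9); take (9,10); skip (9,12); take (12,13); take (16,18); take (18,20); take (21,22).
Selected 6 appointments.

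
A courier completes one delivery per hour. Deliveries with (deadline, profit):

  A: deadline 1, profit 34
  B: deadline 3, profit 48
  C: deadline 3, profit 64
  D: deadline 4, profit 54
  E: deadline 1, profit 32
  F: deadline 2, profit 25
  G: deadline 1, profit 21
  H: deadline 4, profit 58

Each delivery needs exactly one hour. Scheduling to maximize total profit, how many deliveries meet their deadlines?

By profit: C(d3,64), H(d4,58), D(d4,54), B(d3,48), A(d1,34), E(d1,32), F(d2,25), G(d1,21)
C→slot 3; H→slot 4; D→slot 2; B→slot 1; A skipped; E skipped; F skipped; G skipped.
4 of 8 scheduled.

4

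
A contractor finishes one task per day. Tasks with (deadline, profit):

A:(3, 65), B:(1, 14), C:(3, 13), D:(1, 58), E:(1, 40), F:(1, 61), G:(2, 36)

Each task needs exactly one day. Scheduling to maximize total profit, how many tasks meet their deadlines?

By profit: A(d3,65), F(d1,61), D(d1,58), E(d1,40), G(d2,36), B(d1,14), C(d3,13)
A→slot 3; F→slot 1; D skipped; E skipped; G→slot 2; B skipped; C skipped.
3 of 7 scheduled.

3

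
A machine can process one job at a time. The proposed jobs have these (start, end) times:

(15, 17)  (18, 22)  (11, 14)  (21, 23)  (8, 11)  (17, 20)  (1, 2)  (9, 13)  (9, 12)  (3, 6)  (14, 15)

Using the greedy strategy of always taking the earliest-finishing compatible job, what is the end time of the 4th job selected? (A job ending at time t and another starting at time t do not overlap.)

14

Sort by end time and greedily take each interval whose start is ≥ the last chosen end.
Sorted by end: (1,2)  (3,6)  (8,11)  (9,12)  (9,13)  (11,14)  (14,15)  (15,17)  (17,20)  (18,22)  (21,23)
take (1,2); take (3,6); take (8,11); skip (9,12); skip (9,13); take (11,14); take (14,15); take (15,17); take (17,20); take (21,23).
Selected: (1,2) (3,6) (8,11) (11,14) (14,15) (15,17) (17,20) (21,23)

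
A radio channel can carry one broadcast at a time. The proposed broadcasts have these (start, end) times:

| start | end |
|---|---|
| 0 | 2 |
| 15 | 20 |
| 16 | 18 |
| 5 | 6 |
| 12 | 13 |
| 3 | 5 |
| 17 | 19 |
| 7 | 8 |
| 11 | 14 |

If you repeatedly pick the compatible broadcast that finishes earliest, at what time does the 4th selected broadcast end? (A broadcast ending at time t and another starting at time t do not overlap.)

Sorted by end: (0,2)  (3,5)  (5,6)  (7,8)  (12,13)  (11,14)  (16,18)  (17,19)  (15,20)
take (0,2); take (3,5); take (5,6); take (7,8); take (12,13); take (16,18).
Selected: (0,2) (3,5) (5,6) (7,8) (12,13) (16,18)

8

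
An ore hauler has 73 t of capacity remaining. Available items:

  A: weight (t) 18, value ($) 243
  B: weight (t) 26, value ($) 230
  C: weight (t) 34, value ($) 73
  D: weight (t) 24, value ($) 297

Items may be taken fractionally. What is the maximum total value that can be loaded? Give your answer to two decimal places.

780.74

Ratios (sorted): A 13.50, D 12.38, B 8.85, C 2.15
take A (18 @ 243); take D (24 @ 297); take B (26 @ 230); take 5/34 of C → 10.74. Capacity used 73/73.
Total value = 780.74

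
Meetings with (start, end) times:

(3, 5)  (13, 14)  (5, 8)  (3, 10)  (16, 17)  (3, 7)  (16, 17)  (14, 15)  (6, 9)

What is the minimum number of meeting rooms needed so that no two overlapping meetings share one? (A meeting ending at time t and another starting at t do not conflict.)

starts: [3, 3, 3, 5, 6, 13, 14, 16, 16]
ends:   [5, 7, 8, 9, 10, 14, 15, 17, 17]
s3→1 s3→2 s3→3 e5→2 s5→3 s6→4  — peak 4.

4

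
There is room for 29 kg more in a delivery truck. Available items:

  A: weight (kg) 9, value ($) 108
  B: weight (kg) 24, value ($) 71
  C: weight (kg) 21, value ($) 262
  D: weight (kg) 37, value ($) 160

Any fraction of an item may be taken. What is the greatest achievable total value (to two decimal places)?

358.00

Greedy by value/weight ratio, highest first.
Order: C (262/21=12.48) > A (108/9=12.00) > D (160/37=4.32) > B (71/24=2.96)
Fill: take C (21 @ 262) → take 8/9 of A → 96.00; 29/29 used.
Total value = 358.00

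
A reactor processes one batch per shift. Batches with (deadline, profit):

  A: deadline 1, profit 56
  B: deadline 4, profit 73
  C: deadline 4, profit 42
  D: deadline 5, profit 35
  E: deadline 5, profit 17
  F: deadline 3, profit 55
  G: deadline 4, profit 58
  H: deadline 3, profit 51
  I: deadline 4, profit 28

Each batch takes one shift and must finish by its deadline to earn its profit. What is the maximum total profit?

277

Profit order: B=73 G=58 A=56 F=55 H=51 C=42 D=35 I=28 E=17
Assign: B→slot 4, G→slot 3, A→slot 1, F→slot 2, H skipped, C skipped, D→slot 5, I skipped, E skipped.
Slots: [1:A] [2:F] [3:G] [4:B] [5:D]
Profit = 56 + 55 + 58 + 73 + 35 = 277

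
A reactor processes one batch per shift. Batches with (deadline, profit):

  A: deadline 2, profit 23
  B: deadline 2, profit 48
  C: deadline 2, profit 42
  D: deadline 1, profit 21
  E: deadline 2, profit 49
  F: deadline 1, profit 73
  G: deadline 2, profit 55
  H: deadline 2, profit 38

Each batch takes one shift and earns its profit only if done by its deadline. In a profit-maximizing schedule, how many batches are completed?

2

Sort by profit descending; place each in the latest free slot ≤ its deadline.
Profit order: F=73 G=55 E=49 B=48 C=42 H=38 A=23 D=21
Assign: F→slot 1, G→slot 2, E skipped, B skipped, C skipped, H skipped, A skipped, D skipped.
Slots: [1:F] [2:G]
2 of 8 scheduled.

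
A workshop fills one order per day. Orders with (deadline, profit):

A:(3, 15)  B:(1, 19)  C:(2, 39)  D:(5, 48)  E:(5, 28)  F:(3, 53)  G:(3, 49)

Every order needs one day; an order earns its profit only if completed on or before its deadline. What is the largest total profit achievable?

Take jobs in profit order; each goes to the latest open slot no later than its deadline.
By profit: F(d3,53), G(d3,49), D(d5,48), C(d2,39), E(d5,28), B(d1,19), A(d3,15)
F→slot 3; G→slot 2; D→slot 5; C→slot 1; E→slot 4; B skipped; A skipped.
Profit = 39 + 49 + 53 + 28 + 48 = 217

217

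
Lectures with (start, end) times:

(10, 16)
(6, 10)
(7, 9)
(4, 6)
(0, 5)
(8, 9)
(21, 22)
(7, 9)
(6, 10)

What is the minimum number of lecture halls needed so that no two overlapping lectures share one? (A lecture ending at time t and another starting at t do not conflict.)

Count concurrent intervals with a sweep; the peak is the room count.
Events (time:±→running): 0:+→1 4:+→2 5:-→1 6:-→0 6:+→1 6:+→2 7:+→3 7:+→4 8:+→5 … peak 5.

5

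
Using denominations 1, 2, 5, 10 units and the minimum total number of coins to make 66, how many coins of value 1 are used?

1

66 − 6×10→6 − 1×5→1 − 1×1→0
Count of 1: 1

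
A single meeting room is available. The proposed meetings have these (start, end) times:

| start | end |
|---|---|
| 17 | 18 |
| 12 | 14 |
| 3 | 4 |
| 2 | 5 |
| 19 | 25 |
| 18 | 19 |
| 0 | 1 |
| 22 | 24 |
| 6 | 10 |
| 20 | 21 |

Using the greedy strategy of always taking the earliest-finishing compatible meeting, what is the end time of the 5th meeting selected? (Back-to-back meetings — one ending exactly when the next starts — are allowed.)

Sort by end time and greedily take each interval whose start is ≥ the last chosen end.
Sorted by end: (0,1)  (3,4)  (2,5)  (6,10)  (12,14)  (17,18)  (18,19)  (20,21)  (22,24)  (19,25)
take (0,1); take (3,4); take (6,10); take (12,14); take (17,18); take (18,19); take (20,21); take (22,24).
Selected: (0,1) (3,4) (6,10) (12,14) (17,18) (18,19) (20,21) (22,24)

18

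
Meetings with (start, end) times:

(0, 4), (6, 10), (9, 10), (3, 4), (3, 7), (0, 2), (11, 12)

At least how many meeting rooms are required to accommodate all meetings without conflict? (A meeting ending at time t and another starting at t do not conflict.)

The answer is the maximum number of intervals overlapping at any instant.
Events (time:±→running): 0:+→1 0:+→2 2:-→1 3:+→2 3:+→3 … peak 3.

3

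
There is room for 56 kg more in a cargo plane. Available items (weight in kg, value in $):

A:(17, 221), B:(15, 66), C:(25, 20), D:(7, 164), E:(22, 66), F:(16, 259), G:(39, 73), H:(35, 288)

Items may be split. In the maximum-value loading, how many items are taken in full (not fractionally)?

Greedy by value/weight ratio, highest first.
Order: D (164/7=23.43) > F (259/16=16.19) > A (221/17=13.00) > H (288/35=8.23) > B (66/15=4.40) > E (66/22=3.00) > G (73/39=1.87) > C (20/25=0.80)
Fill: take D (7 @ 164) → take F (16 @ 259) → take A (17 @ 221) → take 16/35 of H → 131.66; 56/56 used.
3 item(s) taken whole; one partial (take 16/35 of H).

3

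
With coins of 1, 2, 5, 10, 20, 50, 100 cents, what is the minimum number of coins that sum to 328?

7

Greedy: take as many of the largest coin as possible, then repeat with the remainder.
328 = 3×100 + 1×20 + 1×5 + 1×2 + 1×1
Total coins = 3 + 1 + 1 + 1 + 1 = 7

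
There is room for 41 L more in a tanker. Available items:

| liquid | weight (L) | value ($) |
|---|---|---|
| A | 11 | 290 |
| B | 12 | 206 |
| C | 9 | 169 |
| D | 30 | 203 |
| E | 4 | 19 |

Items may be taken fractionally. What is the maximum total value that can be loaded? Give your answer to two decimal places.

725.90

Greedy by value/weight ratio, highest first.
Ratios (sorted): A 26.36, C 18.78, B 17.17, D 6.77, E 4.75
take A (11 @ 290); take C (9 @ 169); take B (12 @ 206); take 9/30 of D → 60.90. Capacity used 41/41.
Total value = 725.90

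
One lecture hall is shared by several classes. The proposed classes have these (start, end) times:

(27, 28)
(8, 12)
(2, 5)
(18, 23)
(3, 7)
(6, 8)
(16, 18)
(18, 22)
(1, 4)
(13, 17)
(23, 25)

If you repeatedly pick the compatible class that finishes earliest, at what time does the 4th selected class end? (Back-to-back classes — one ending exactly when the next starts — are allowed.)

Order by finish time; keep every interval that doesn't clash with the previous kept one.
By end time: (1,4), (2,5), (3,7), (6,8), (8,12), (13,17), (16,18), (18,22), (18,23), (23,25), (27,28).
Pick (1,4); next start ≥ 4 → (6,8); next start ≥ 8 → (8,12); next start ≥ 12 → (13,17); next start ≥ 17 → (18,22); next start ≥ 22 → (23,25); next start ≥ 25 → (27,28).
Selected: (1,4) (6,8) (8,12) (13,17) (18,22) (23,25) (27,28)

17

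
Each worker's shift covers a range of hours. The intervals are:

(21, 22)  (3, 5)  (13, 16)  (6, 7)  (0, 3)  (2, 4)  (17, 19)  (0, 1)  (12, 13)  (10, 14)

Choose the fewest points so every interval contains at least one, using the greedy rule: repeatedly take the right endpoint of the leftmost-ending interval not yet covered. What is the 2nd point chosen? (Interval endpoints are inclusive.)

Sorted: [0,1] [0,3] [2,4] [3,5] [6,7] [12,13] [10,14] [13,16] [17,19] [21,22]
{[0,1],[0,3]} hit by 1; {[2,4],[3,5]} hit by 4; {[6,7]} hit by 7; {[12,13],[10,14],[13,16]} hit by 13; {[17,19]} hit by 19; {[21,22]} hit by 22.
Points: 1, 4, 7, 13, 19, 22 (6 total).

4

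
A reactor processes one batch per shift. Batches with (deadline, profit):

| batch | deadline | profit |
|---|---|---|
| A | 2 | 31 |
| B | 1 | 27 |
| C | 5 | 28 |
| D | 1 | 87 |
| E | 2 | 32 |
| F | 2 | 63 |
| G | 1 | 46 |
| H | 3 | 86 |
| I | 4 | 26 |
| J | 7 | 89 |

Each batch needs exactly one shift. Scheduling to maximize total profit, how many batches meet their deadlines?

Sort by profit descending; place each in the latest free slot ≤ its deadline.
By profit: J(d7,89), D(d1,87), H(d3,86), F(d2,63), G(d1,46), E(d2,32), A(d2,31), C(d5,28), B(d1,27), I(d4,26)
J→slot 7; D→slot 1; H→slot 3; F→slot 2; G skipped; E skipped; A skipped; C→slot 5; B skipped; I→slot 4.
6 of 10 scheduled.

6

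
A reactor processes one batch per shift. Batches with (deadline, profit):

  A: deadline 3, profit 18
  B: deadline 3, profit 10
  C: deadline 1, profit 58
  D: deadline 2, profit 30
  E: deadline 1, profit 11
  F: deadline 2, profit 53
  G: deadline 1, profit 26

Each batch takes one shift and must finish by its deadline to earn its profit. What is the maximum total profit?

129

Take jobs in profit order; each goes to the latest open slot no later than its deadline.
Profit order: C=58 F=53 D=30 G=26 A=18 E=11 B=10
Assign: C→slot 1, F→slot 2, D skipped, G skipped, A→slot 3, E skipped, B skipped.
Slots: [1:C] [2:F] [3:A]
Profit = 58 + 53 + 18 = 129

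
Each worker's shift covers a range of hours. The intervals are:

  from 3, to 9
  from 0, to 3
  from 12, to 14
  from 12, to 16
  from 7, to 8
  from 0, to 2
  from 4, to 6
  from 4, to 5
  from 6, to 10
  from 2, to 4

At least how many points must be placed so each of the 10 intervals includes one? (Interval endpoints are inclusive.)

Sorted: [0,2] [0,3] [2,4] [4,5] [4,6] [7,8] [3,9] [6,10] [12,14] [12,16]
{[0,2],[0,3],[2,4]} hit by 2; {[4,5],[4,6]} hit by 5; {[7,8],[3,9],[6,10]} hit by 8; {[12,14],[12,16]} hit by 14.
Points: 2, 5, 8, 14 (4 total).

4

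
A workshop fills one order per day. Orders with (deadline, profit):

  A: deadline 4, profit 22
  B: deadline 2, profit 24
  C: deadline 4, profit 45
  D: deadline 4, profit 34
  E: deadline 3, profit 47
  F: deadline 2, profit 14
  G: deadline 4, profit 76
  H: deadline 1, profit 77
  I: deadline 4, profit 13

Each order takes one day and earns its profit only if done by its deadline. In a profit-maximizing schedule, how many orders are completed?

Sort by profit descending; place each in the latest free slot ≤ its deadline.
Profit order: H=77 G=76 E=47 C=45 D=34 B=24 A=22 F=14 I=13
Assign: H→slot 1, G→slot 4, E→slot 3, C→slot 2, D skipped, B skipped, A skipped, F skipped, I skipped.
Slots: [1:H] [2:C] [3:E] [4:G]
4 of 9 scheduled.

4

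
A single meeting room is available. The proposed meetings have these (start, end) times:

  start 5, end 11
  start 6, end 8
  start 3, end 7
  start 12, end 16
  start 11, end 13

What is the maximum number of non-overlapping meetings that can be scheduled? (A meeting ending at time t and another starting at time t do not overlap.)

Order by finish time; keep every interval that doesn't clash with the previous kept one.
Sorted by end: (3,7)  (6,8)  (5,11)  (11,13)  (12,16)
take (3,7); take (11,13); skip (12,16).
Selected 2 meetings.

2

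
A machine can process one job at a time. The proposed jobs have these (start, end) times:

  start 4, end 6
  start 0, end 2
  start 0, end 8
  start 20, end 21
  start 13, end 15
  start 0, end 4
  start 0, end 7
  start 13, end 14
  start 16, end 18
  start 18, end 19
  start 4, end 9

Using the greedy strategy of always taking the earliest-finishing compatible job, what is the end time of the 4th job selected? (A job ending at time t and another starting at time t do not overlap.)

By end time: (0,2), (0,4), (4,6), (0,7), (0,8), (4,9), (13,14), (13,15), (16,18), (18,19), (20,21).
Pick (0,2); next start ≥ 2 → (4,6); next start ≥ 6 → (13,14); next start ≥ 14 → (16,18); next start ≥ 18 → (18,19); next start ≥ 19 → (20,21).
Selected: (0,2) (4,6) (13,14) (16,18) (18,19) (20,21)

18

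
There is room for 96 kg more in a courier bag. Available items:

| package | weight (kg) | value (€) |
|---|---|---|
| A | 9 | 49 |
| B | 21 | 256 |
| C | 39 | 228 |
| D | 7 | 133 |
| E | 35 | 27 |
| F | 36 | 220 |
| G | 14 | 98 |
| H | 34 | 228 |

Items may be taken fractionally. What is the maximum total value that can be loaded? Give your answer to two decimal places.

Ratios (sorted): D 19.00, B 12.19, G 7.00, H 6.71, F 6.11, C 5.85, A 5.44, E 0.77
take D (7 @ 133); take B (21 @ 256); take G (14 @ 98); take H (34 @ 228); take 20/36 of F → 122.22. Capacity used 96/96.
Total value = 837.22

837.22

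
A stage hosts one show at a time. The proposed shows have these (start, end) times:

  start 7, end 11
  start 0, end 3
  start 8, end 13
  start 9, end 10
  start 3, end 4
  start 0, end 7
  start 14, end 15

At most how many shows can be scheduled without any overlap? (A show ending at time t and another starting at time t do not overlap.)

Sort by end time and greedily take each interval whose start is ≥ the last chosen end.
Sorted by end: (0,3)  (3,4)  (0,7)  (9,10)  (7,11)  (8,13)  (14,15)
take (0,3); take (3,4); skip (0,7); take (9,10); take (14,15).
Selected 4 shows.

4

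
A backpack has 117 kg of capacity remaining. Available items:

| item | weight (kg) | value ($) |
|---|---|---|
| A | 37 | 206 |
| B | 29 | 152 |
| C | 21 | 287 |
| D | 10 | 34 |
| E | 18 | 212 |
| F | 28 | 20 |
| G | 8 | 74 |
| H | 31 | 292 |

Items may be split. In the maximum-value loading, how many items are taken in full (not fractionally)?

Greedy by value/weight ratio, highest first.
Ratios (sorted): C 13.67, E 11.78, H 9.42, G 9.25, A 5.57, B 5.24, D 3.40, F 0.71
take C (21 @ 287); take E (18 @ 212); take H (31 @ 292); take G (8 @ 74); take A (37 @ 206); take 2/29 of B → 10.48. Capacity used 117/117.
5 item(s) taken whole; one partial (take 2/29 of B).

5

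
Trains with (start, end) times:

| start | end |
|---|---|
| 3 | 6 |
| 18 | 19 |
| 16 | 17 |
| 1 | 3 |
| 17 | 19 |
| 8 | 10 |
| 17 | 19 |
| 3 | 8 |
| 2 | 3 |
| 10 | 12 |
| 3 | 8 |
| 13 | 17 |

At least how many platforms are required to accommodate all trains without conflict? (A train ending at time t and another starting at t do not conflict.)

3

starts: [1, 2, 3, 3, 3, 8, 10, 13, 16, 17, 17, 18]
ends:   [3, 3, 6, 8, 8, 10, 12, 17, 17, 19, 19, 19]
s1→1 s2→2 e3→1 e3→0 s3→1 s3→2 s3→3  — peak 3.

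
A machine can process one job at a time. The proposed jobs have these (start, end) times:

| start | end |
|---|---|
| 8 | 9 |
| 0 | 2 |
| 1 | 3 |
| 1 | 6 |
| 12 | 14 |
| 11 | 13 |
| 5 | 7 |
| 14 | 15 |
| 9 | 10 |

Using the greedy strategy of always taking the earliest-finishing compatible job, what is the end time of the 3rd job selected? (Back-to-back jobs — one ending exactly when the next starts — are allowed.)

9

Sort by end time and greedily take each interval whose start is ≥ the last chosen end.
Sorted by end: (0,2)  (1,3)  (1,6)  (5,7)  (8,9)  (9,10)  (11,13)  (12,14)  (14,15)
take (0,2); skip (1,6); take (5,7); take (8,9); take (9,10); take (11,13); skip (12,14); take (14,15).
Selected: (0,2) (5,7) (8,9) (9,10) (11,13) (14,15)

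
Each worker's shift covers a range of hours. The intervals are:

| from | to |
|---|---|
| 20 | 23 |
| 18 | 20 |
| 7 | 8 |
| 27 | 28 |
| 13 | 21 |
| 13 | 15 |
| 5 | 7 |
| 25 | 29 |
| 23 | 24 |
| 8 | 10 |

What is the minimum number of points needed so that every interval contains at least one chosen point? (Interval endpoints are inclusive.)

6

Sort by right endpoint; whenever an interval is uncovered, place a point at its right end.
Sorted: [5,7] [7,8] [8,10] [13,15] [18,20] [13,21] [20,23] [23,24] [27,28] [25,29]
{[5,7],[7,8]} hit by 7; {[8,10]} hit by 10; {[13,15]} hit by 15; {[18,20],[13,21],[20,23]} hit by 20; {[23,24]} hit by 24; {[27,28],[25,29]} hit by 28.
Points: 7, 10, 15, 20, 24, 28 (6 total).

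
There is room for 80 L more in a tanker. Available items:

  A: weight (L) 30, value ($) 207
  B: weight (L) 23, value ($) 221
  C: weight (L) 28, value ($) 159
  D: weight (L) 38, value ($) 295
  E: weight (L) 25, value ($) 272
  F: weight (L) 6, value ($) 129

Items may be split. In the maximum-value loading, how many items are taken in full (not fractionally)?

3

Sort by value per unit weight and fill in that order.
Order: F (129/6=21.50) > E (272/25=10.88) > B (221/23=9.61) > D (295/38=7.76) > A (207/30=6.90) > C (159/28=5.68)
Fill: take F (6 @ 129) → take E (25 @ 272) → take B (23 @ 221) → take 26/38 of D → 201.84; 80/80 used.
3 item(s) taken whole; one partial (take 26/38 of D).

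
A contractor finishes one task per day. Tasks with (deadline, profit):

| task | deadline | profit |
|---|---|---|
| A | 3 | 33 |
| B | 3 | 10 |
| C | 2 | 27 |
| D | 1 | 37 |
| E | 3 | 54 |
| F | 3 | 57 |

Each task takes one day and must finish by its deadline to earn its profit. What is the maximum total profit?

148

Take jobs in profit order; each goes to the latest open slot no later than its deadline.
Profit order: F=57 E=54 D=37 A=33 C=27 B=10
Assign: F→slot 3, E→slot 2, D→slot 1, A skipped, C skipped, B skipped.
Slots: [1:D] [2:E] [3:F]
Profit = 37 + 54 + 57 = 148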